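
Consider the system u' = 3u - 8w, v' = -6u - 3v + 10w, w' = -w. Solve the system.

u(t) = C_1e^(3t) + 2C_3e^(-t), v(t) = -C_1e^(3t) + C_2e^(-3t) - C_3e^(-t), w(t) = C_3e^(-t)

Coefficient matrix A = [[3, 0, -8], [-6, -3, 10], [0, 0, -1]].
det(A - λI) = 0 gives eigenvalues λ = 3, -3, -1.
For λ=3: eigenvector (1,-1,0).
For λ=-3: eigenvector (0,1,0).
For λ=-1: eigenvector (2,-1,1).
General solution: C_1e^(3t)(1,-1,0) + C_2e^(-3t)(0,1,0) + C_3e^(-t)(2,-1,1).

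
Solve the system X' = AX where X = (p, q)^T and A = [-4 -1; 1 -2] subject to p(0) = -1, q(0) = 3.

p(t) = -2te^(-3t) - e^(-3t), q(t) = 2te^(-3t) + 3e^(-3t)

Coefficient matrix A = [[-4, -1], [1, -2]].
Characteristic polynomial det(A - λI) = λ^2 + 6λ + 9 = 0.
Single eigenvalue λ = -3 with algebraic multiplicity 2.
Eigenvector v = (-1,1); generalized eigenvector w with (A-λI)w=v is (1,0).
General solution: e^(-3t)[C_1·v + C_2·(t·v + w)].
Applying p(0)=-1, q(0)=3 gives C_1=3, C_2=2.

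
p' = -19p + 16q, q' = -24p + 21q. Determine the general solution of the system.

Coefficient matrix A = [[-19, 16], [-24, 21]].
Characteristic polynomial det(A - λI) = λ^2 - 2λ - 15 = 0.
Eigenvalues λ = 5, -3.
For λ=5: (A-λI) row 1 is [-24, 16], so an eigenvector is (-2, -3).
For λ=-3: (A-λI) row 1 is [-16, 16], so an eigenvector is (-1, -1).
General solution: c_1e^(5t)(-2,-3) + c_2e^(-3t)(-1,-1).

p(t) = -2c_1e^(5t) - c_2e^(-3t), q(t) = -3c_1e^(5t) - c_2e^(-3t)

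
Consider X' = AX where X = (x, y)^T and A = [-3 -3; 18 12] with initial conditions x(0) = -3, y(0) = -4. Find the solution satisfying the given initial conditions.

Coefficient matrix A = [[-3, -3], [18, 12]].
Characteristic polynomial det(A - λI) = λ^2 - 9λ + 18 = 0.
Eigenvalues λ = 6, 3.
For λ=6: (A-λI) row 1 is [-9, -3], so an eigenvector is (1, -3).
For λ=3: (A-λI) row 1 is [-6, -3], so an eigenvector is (-1, 2).
General solution: c_1e^(6t)(1,-3) + c_2e^(3t)(-1,2).
Applying x(0)=-3, y(0)=-4 gives c_1=10, c_2=13.

x(t) = 10e^(6t) - 13e^(3t), y(t) = -30e^(6t) + 26e^(3t)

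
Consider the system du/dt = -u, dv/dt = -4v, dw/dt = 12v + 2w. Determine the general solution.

Coefficient matrix A = [[-1, 0, 0], [0, -4, 0], [0, 12, 2]].
det(A - λI) = 0 gives eigenvalues λ = -1, -4, 2.
For λ=-1: eigenvector (1,0,0).
For λ=-4: eigenvector (0,1,-2).
For λ=2: eigenvector (0,0,1).
General solution: C_1e^(-t)(1,0,0) + C_2e^(-4t)(0,1,-2) + C_3e^(2t)(0,0,1).

u(t) = C_1e^(-t), v(t) = C_2e^(-4t), w(t) = -2C_2e^(-4t) + C_3e^(2t)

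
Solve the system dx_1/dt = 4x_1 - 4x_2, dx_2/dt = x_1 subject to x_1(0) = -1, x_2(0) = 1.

x_1(t) = -6te^(2t) - e^(2t), x_2(t) = -3te^(2t) + e^(2t)

Coefficient matrix A = [[4, -4], [1, 0]].
Characteristic polynomial det(A - λI) = λ^2 - 4λ + 4 = 0.
Single eigenvalue λ = 2 with algebraic multiplicity 2.
Eigenvector v = (2,1); generalized eigenvector w with (A-λI)w=v is (-1,-1).
General solution: e^(2t)[c_1·v + c_2·(t·v + w)].
Applying x_1(0)=-1, x_2(0)=1 gives c_1=-2, c_2=-3.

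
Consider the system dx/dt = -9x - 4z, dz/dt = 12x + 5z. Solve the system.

x(t) = -2K_1e^(-3t) + K_2e^(-t), z(t) = 3K_1e^(-3t) - 2K_2e^(-t)

Coefficient matrix A = [[-9, -4], [12, 5]].
Characteristic polynomial det(A - λI) = λ^2 + 4λ + 3 = 0.
Eigenvalues λ = -3, -1.
For λ=-3: (A-λI) row 1 is [-6, -4], so an eigenvector is (-2, 3).
For λ=-1: (A-λI) row 1 is [-8, -4], so an eigenvector is (1, -2).
General solution: K_1e^(-3t)(-2,3) + K_2e^(-t)(1,-2).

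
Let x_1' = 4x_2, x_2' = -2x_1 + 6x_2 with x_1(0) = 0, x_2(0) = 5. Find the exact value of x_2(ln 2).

A = [[0,4],[-2,6]]; eigenvalues λ = 2, 4.
Eigenvectors: (-2,-1) for λ=2, (-1,-1) for λ=4.
From the initial condition, c_1 = 5, c_2 = -10.
x_2(ln 2) = (5)(2^2)(-1) + (-10)(2^4)(-1) = 140.

140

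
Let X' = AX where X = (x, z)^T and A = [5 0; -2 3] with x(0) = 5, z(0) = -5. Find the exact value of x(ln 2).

160

A = [[5,0],[-2,3]]; eigenvalues λ = 5, 3.
Eigenvectors: (-1,1) for λ=5, (0,1) for λ=3.
From the initial condition, c_1 = -5, c_2 = 0.
x(ln 2) = (-5)(2^5)(-1) + (0)(2^3)(0) = 160.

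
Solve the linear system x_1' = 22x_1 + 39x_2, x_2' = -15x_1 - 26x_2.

x_1(t) = -2C_1e^(-2t)sin(3t) + 3C_1e^(-2t)cos(3t) + 3C_2e^(-2t)sin(3t) + 2C_2e^(-2t)cos(3t), x_2(t) = C_1e^(-2t)sin(3t) - 2C_1e^(-2t)cos(3t) - 2C_2e^(-2t)sin(3t) - C_2e^(-2t)cos(3t)

Coefficient matrix A = [[22, 39], [-15, -26]].
Characteristic polynomial det(A - λI) = λ^2 + 4λ + 13 = 0.
Eigenvalues λ = -2 ± 3i (complex conjugate pair).
For λ=-2+3i: an eigenvector is (3,-2) - i(-2,1) = (3 + 2i, -2 - i).
A real fundamental pair from Re and Im of e^((-2+3i)t)v: X_1 = e^(-2t)(cos(3t)·(3,-2) + sin(3t)·(-2,1)), X_2 = e^(-2t)(sin(3t)·(3,-2) - cos(3t)·(-2,1)).
General solution: C_1X_1 + C_2X_2.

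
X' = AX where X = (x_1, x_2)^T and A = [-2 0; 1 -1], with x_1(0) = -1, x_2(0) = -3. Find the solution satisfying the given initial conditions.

Coefficient matrix A = [[-2, 0], [1, -1]].
Characteristic polynomial det(A - λI) = λ^2 + 3λ + 2 = 0.
Eigenvalues λ = -2, -1.
For λ=-2: (A-λI) row 2 is [1, 1], so an eigenvector is (1, -1).
For λ=-1: (A-λI) row 1 is [-1, 0], so an eigenvector is (0, 1).
General solution: c_1e^(-2t)(1,-1) + c_2e^(-t)(0,1).
Applying x_1(0)=-1, x_2(0)=-3 gives c_1=-1, c_2=-4.

x_1(t) = -e^(-2t), x_2(t) = -4e^(-t) + e^(-2t)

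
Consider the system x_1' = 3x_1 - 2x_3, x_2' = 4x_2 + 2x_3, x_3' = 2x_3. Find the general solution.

x_1(t) = C_1e^(3t) + 2C_2e^(2t), x_2(t) = -C_2e^(2t) + C_3e^(4t), x_3(t) = C_2e^(2t)

Coefficient matrix A = [[3, 0, -2], [0, 4, 2], [0, 0, 2]].
det(A - λI) = 0 gives eigenvalues λ = 3, 2, 4.
For λ=3: eigenvector (1,0,0).
For λ=2: eigenvector (2,-1,1).
For λ=4: eigenvector (0,1,0).
General solution: C_1e^(3t)(1,0,0) + C_2e^(2t)(2,-1,1) + C_3e^(4t)(0,1,0).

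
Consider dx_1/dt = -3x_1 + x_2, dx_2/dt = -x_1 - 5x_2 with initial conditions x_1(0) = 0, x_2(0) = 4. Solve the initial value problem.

Coefficient matrix A = [[-3, 1], [-1, -5]].
Characteristic polynomial det(A - λI) = λ^2 + 8λ + 16 = 0.
Single eigenvalue λ = -4 with algebraic multiplicity 2.
Eigenvector v = (-1,1); generalized eigenvector w with (A-λI)w=v is (-3,2).
General solution: e^(-4t)[C_1·v + C_2·(t·v + w)].
Applying x_1(0)=0, x_2(0)=4 gives C_1=12, C_2=-4.

x_1(t) = 4te^(-4t), x_2(t) = -4te^(-4t) + 4e^(-4t)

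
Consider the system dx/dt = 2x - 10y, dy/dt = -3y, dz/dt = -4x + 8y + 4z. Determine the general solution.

x(t) = K_1e^(2t) + 2K_2e^(-3t), y(t) = K_2e^(-3t), z(t) = 2K_1e^(2t) + K_3e^(4t)

Coefficient matrix A = [[2, -10, 0], [0, -3, 0], [-4, 8, 4]].
det(A - λI) = 0 gives eigenvalues λ = 2, -3, 4.
For λ=2: eigenvector (1,0,2).
For λ=-3: eigenvector (2,1,0).
For λ=4: eigenvector (0,0,1).
General solution: K_1e^(2t)(1,0,2) + K_2e^(-3t)(2,1,0) + K_3e^(4t)(0,0,1).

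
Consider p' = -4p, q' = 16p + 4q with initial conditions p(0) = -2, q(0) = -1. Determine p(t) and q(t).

p(t) = -2e^(-4t), q(t) = -5e^(4t) + 4e^(-4t)

Coefficient matrix A = [[-4, 0], [16, 4]].
Characteristic polynomial det(A - λI) = λ^2 - 16 = 0.
Eigenvalues λ = -4, 4.
For λ=-4: (A-λI) row 2 is [16, 8], so an eigenvector is (1, -2).
For λ=4: (A-λI) row 1 is [-8, 0], so an eigenvector is (0, 1).
General solution: c_1e^(-4t)(1,-2) + c_2e^(4t)(0,1).
Applying p(0)=-2, q(0)=-1 gives c_1=-2, c_2=-5.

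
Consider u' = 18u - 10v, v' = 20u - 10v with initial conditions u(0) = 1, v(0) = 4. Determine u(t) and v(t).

Coefficient matrix A = [[18, -10], [20, -10]].
Characteristic polynomial det(A - λI) = λ^2 - 8λ + 20 = 0.
Eigenvalues λ = 4 ± 2i (complex conjugate pair).
For λ=4+2i: an eigenvector is (-1,-1) - i(-2,-3) = (-1 + 2i, -1 + 3i).
A real fundamental pair from Re and Im of e^((4+2i)t)v: X_1 = e^(4t)(cos(2t)·(-1,-1) + sin(2t)·(-2,-3)), X_2 = e^(4t)(sin(2t)·(-1,-1) - cos(2t)·(-2,-3)).
General solution: K_1X_1 + K_2X_2.
Applying u(0)=1, v(0)=4 gives K_1=5, K_2=3.

u(t) = -13e^(4t)sin(2t) + e^(4t)cos(2t), v(t) = -18e^(4t)sin(2t) + 4e^(4t)cos(2t)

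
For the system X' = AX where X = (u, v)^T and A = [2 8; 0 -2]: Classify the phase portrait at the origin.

saddle

A = [[2,8],[0,-2]]; det(A-λI) = λ^2 - 4.
λ = -2, 2: opposite signs.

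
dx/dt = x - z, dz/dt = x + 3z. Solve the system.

Coefficient matrix A = [[1, -1], [1, 3]].
Characteristic polynomial det(A - λI) = λ^2 - 4λ + 4 = 0.
Single eigenvalue λ = 2 with algebraic multiplicity 2.
Eigenvector v = (-1,1); generalized eigenvector w with (A-λI)w=v is (0,1).
General solution: e^(2t)[C_1·v + C_2·(t·v + w)].

x(t) = -C_1e^(2t) - C_2te^(2t), z(t) = C_1e^(2t) + C_2te^(2t) + C_2e^(2t)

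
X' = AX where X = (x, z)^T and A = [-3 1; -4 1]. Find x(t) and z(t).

x(t) = -c_1e^(-t) - c_2te^(-t) - c_2e^(-t), z(t) = -2c_1e^(-t) - 2c_2te^(-t) - 3c_2e^(-t)

Coefficient matrix A = [[-3, 1], [-4, 1]].
Characteristic polynomial det(A - λI) = λ^2 + 2λ + 1 = 0.
Single eigenvalue λ = -1 with algebraic multiplicity 2.
Eigenvector v = (-1,-2); generalized eigenvector w with (A-λI)w=v is (-1,-3).
General solution: e^(-t)[c_1·v + c_2·(t·v + w)].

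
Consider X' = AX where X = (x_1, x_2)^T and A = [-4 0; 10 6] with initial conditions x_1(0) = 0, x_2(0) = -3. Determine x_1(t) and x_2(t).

x_1(t) = 0, x_2(t) = -3e^(6t)

Coefficient matrix A = [[-4, 0], [10, 6]].
Characteristic polynomial det(A - λI) = λ^2 - 2λ - 24 = 0.
Eigenvalues λ = -4, 6.
For λ=-4: (A-λI) row 2 is [10, 10], so an eigenvector is (1, -1).
For λ=6: (A-λI) row 1 is [-10, 0], so an eigenvector is (0, -1).
General solution: c_1e^(-4t)(1,-1) + c_2e^(6t)(0,-1).
Applying x_1(0)=0, x_2(0)=-3 gives c_1=0, c_2=3.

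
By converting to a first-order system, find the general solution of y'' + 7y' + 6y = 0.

y(t) = K_1e^(-6t) + K_2e^(-t)

Let x_1 = y, x_2 = y'. Then x_1' = x_2 and x_2' = -6x_1 - 7x_2.
A = [[0,1],[-6,-7]]; det(A-λI) = λ^2 + 7λ + 6.
Eigenvalues λ = -6, -1 with eigenvectors (1,-6), (1,-1).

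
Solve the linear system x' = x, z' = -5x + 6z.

x(t) = -C_1e^(t), z(t) = -C_1e^(t) + C_2e^(6t)

Coefficient matrix A = [[1, 0], [-5, 6]].
Characteristic polynomial det(A - λI) = λ^2 - 7λ + 6 = 0.
Eigenvalues λ = 1, 6.
For λ=1: (A-λI) row 2 is [-5, 5], so an eigenvector is (-1, -1).
For λ=6: (A-λI) row 1 is [-5, 0], so an eigenvector is (0, 1).
General solution: C_1e^(t)(-1,-1) + C_2e^(6t)(0,1).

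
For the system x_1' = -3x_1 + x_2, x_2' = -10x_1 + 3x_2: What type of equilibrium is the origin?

A = [[-3,1],[-10,3]]; det(A-λI) = λ^2 + 1.
λ = 0 ± i: zero real part.

center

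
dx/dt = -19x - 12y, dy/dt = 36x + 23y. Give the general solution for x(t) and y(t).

Coefficient matrix A = [[-19, -12], [36, 23]].
Characteristic polynomial det(A - λI) = λ^2 - 4λ - 5 = 0.
Eigenvalues λ = -1, 5.
For λ=-1: (A-λI) row 1 is [-18, -12], so an eigenvector is (-2, 3).
For λ=5: (A-λI) row 1 is [-24, -12], so an eigenvector is (1, -2).
General solution: c_1e^(-t)(-2,3) + c_2e^(5t)(1,-2).

x(t) = -2c_1e^(-t) + c_2e^(5t), y(t) = 3c_1e^(-t) - 2c_2e^(5t)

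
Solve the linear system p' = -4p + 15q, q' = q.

p(t) = c_1e^(-4t) - 3c_2e^(t), q(t) = -c_2e^(t)

Coefficient matrix A = [[-4, 15], [0, 1]].
Characteristic polynomial det(A - λI) = λ^2 + 3λ - 4 = 0.
Eigenvalues λ = -4, 1.
For λ=-4: (A-λI) row 1 is [0, 15], so an eigenvector is (1, 0).
For λ=1: (A-λI) row 1 is [-5, 15], so an eigenvector is (-3, -1).
General solution: c_1e^(-4t)(1,0) + c_2e^(t)(-3,-1).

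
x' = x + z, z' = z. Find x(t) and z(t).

Coefficient matrix A = [[1, 1], [0, 1]].
Characteristic polynomial det(A - λI) = λ^2 - 2λ + 1 = 0.
Single eigenvalue λ = 1 with algebraic multiplicity 2.
Eigenvector v = (1,0); generalized eigenvector w with (A-λI)w=v is (2,1).
General solution: e^(t)[c_1·v + c_2·(t·v + w)].

x(t) = c_1e^(t) + c_2te^(t) + 2c_2e^(t), z(t) = c_2e^(t)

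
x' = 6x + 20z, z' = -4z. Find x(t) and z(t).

Coefficient matrix A = [[6, 20], [0, -4]].
Characteristic polynomial det(A - λI) = λ^2 - 2λ - 24 = 0.
Eigenvalues λ = 6, -4.
For λ=6: (A-λI) row 1 is [0, 20], so an eigenvector is (-1, 0).
For λ=-4: (A-λI) row 1 is [10, 20], so an eigenvector is (-2, 1).
General solution: K_1e^(6t)(-1,0) + K_2e^(-4t)(-2,1).

x(t) = -K_1e^(6t) - 2K_2e^(-4t), z(t) = K_2e^(-4t)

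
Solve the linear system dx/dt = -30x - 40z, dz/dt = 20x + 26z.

Coefficient matrix A = [[-30, -40], [20, 26]].
Characteristic polynomial det(A - λI) = λ^2 + 4λ + 20 = 0.
Eigenvalues λ = -2 ± 4i (complex conjugate pair).
For λ=-2+4i: an eigenvector is (-1,1) - i(-3,2) = (-1 + 3i, 1 - 2i).
A real fundamental pair from Re and Im of e^((-2+4i)t)v: X_1 = e^(-2t)(cos(4t)·(-1,1) + sin(4t)·(-3,2)), X_2 = e^(-2t)(sin(4t)·(-1,1) - cos(4t)·(-3,2)).
General solution: C_1X_1 + C_2X_2.

x(t) = -3C_1e^(-2t)sin(4t) - C_1e^(-2t)cos(4t) - C_2e^(-2t)sin(4t) + 3C_2e^(-2t)cos(4t), z(t) = 2C_1e^(-2t)sin(4t) + C_1e^(-2t)cos(4t) + C_2e^(-2t)sin(4t) - 2C_2e^(-2t)cos(4t)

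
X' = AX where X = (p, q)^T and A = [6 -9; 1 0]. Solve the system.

p(t) = -3c_1e^(3t) - 3c_2te^(3t) - c_2e^(3t), q(t) = -c_1e^(3t) - c_2te^(3t)

Coefficient matrix A = [[6, -9], [1, 0]].
Characteristic polynomial det(A - λI) = λ^2 - 6λ + 9 = 0.
Single eigenvalue λ = 3 with algebraic multiplicity 2.
Eigenvector v = (-3,-1); generalized eigenvector w with (A-λI)w=v is (-1,0).
General solution: e^(3t)[c_1·v + c_2·(t·v + w)].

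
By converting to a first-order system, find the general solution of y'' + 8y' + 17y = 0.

y(t) = K_1e^(-4t)cos(t) + K_2e^(-4t)sin(t)

Let x_1 = y, x_2 = y'. Then x_1' = x_2 and x_2' = -17x_1 - 8x_2.
A = [[0,1],[-17,-8]]; det(A-λI) = λ^2 + 8λ + 17.
Eigenvalues λ = -4 ± i.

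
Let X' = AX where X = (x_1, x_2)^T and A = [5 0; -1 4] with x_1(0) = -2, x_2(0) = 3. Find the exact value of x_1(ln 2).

A = [[5,0],[-1,4]]; eigenvalues λ = 4, 5.
Eigenvectors: (0,1) for λ=4, (-1,1) for λ=5.
From the initial condition, c_1 = 1, c_2 = 2.
x_1(ln 2) = (1)(2^4)(0) + (2)(2^5)(-1) = -64.

-64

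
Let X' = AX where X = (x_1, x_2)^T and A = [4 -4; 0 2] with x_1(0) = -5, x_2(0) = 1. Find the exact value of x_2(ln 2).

4

A = [[4,-4],[0,2]]; eigenvalues λ = 4, 2.
Eigenvectors: (1,0) for λ=4, (-2,-1) for λ=2.
From the initial condition, c_1 = -7, c_2 = -1.
x_2(ln 2) = (-7)(2^4)(0) + (-1)(2^2)(-1) = 4.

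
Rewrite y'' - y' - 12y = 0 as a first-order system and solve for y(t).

Let x_1 = y, x_2 = y'. Then x_1' = x_2 and x_2' = 12x_1 + x_2.
A = [[0,1],[12,1]]; det(A-λI) = λ^2 - λ - 12.
Eigenvalues λ = -3, 4 with eigenvectors (1,-3), (1,4).

y(t) = c_1e^(-3t) + c_2e^(4t)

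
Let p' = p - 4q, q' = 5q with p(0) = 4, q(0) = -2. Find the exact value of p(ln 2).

68

A = [[1,-4],[0,5]]; eigenvalues λ = 1, 5.
Eigenvectors: (-1,0) for λ=1, (-1,1) for λ=5.
From the initial condition, c_1 = -2, c_2 = -2.
p(ln 2) = (-2)(2^1)(-1) + (-2)(2^5)(-1) = 68.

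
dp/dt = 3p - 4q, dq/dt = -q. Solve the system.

Coefficient matrix A = [[3, -4], [0, -1]].
Characteristic polynomial det(A - λI) = λ^2 - 2λ - 3 = 0.
Eigenvalues λ = 3, -1.
For λ=3: (A-λI) row 1 is [0, -4], so an eigenvector is (-1, 0).
For λ=-1: (A-λI) row 1 is [4, -4], so an eigenvector is (1, 1).
General solution: C_1e^(3t)(-1,0) + C_2e^(-t)(1,1).

p(t) = -C_1e^(3t) + C_2e^(-t), q(t) = C_2e^(-t)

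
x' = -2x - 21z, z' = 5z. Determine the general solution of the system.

x(t) = c_1e^(-2t) - 3c_2e^(5t), z(t) = c_2e^(5t)

Coefficient matrix A = [[-2, -21], [0, 5]].
Characteristic polynomial det(A - λI) = λ^2 - 3λ - 10 = 0.
Eigenvalues λ = -2, 5.
For λ=-2: (A-λI) row 1 is [0, -21], so an eigenvector is (1, 0).
For λ=5: (A-λI) row 1 is [-7, -21], so an eigenvector is (-3, 1).
General solution: c_1e^(-2t)(1,0) + c_2e^(5t)(-3,1).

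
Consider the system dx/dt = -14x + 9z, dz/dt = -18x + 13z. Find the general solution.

Coefficient matrix A = [[-14, 9], [-18, 13]].
Characteristic polynomial det(A - λI) = λ^2 + λ - 20 = 0.
Eigenvalues λ = -5, 4.
For λ=-5: (A-λI) row 1 is [-9, 9], so an eigenvector is (1, 1).
For λ=4: (A-λI) row 1 is [-18, 9], so an eigenvector is (-1, -2).
General solution: C_1e^(-5t)(1,1) + C_2e^(4t)(-1,-2).

x(t) = C_1e^(-5t) - C_2e^(4t), z(t) = C_1e^(-5t) - 2C_2e^(4t)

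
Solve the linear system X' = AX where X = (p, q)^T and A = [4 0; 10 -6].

Coefficient matrix A = [[4, 0], [10, -6]].
Characteristic polynomial det(A - λI) = λ^2 + 2λ - 24 = 0.
Eigenvalues λ = 4, -6.
For λ=4: (A-λI) row 2 is [10, -10], so an eigenvector is (-1, -1).
For λ=-6: (A-λI) row 1 is [10, 0], so an eigenvector is (0, 1).
General solution: C_1e^(4t)(-1,-1) + C_2e^(-6t)(0,1).

p(t) = -C_1e^(4t), q(t) = -C_1e^(4t) + C_2e^(-6t)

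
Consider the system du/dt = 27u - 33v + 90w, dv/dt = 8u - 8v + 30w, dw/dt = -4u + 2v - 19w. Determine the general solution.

u(t) = 13C_1e^(3t) - 9C_2e^(-4t) - 6C_3e^(t), v(t) = 4C_1e^(3t) - 3C_2e^(-4t) - 2C_3e^(t), w(t) = -2C_1e^(3t) + 2C_2e^(-4t) + C_3e^(t)

Coefficient matrix A = [[27, -33, 90], [8, -8, 30], [-4, 2, -19]].
det(A - λI) = 0 gives eigenvalues λ = 3, -4, 1.
For λ=3: eigenvector (13,4,-2).
For λ=-4: eigenvector (-9,-3,2).
For λ=1: eigenvector (-6,-2,1).
General solution: C_1e^(3t)(13,4,-2) + C_2e^(-4t)(-9,-3,2) + C_3e^(t)(-6,-2,1).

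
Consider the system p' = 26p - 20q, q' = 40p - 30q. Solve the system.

p(t) = c_1e^(-2t)sin(4t) - 2c_1e^(-2t)cos(4t) - 2c_2e^(-2t)sin(4t) - c_2e^(-2t)cos(4t), q(t) = c_1e^(-2t)sin(4t) - 3c_1e^(-2t)cos(4t) - 3c_2e^(-2t)sin(4t) - c_2e^(-2t)cos(4t)

Coefficient matrix A = [[26, -20], [40, -30]].
Characteristic polynomial det(A - λI) = λ^2 + 4λ + 20 = 0.
Eigenvalues λ = -2 ± 4i (complex conjugate pair).
For λ=-2+4i: an eigenvector is (-2,-3) - i(1,1) = (-2 - i, -3 - i).
A real fundamental pair from Re and Im of e^((-2+4i)t)v: X_1 = e^(-2t)(cos(4t)·(-2,-3) + sin(4t)·(1,1)), X_2 = e^(-2t)(sin(4t)·(-2,-3) - cos(4t)·(1,1)).
General solution: c_1X_1 + c_2X_2.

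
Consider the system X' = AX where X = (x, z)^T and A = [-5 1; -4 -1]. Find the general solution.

x(t) = C_1e^(-3t) + C_2te^(-3t), z(t) = 2C_1e^(-3t) + 2C_2te^(-3t) + C_2e^(-3t)

Coefficient matrix A = [[-5, 1], [-4, -1]].
Characteristic polynomial det(A - λI) = λ^2 + 6λ + 9 = 0.
Single eigenvalue λ = -3 with algebraic multiplicity 2.
Eigenvector v = (1,2); generalized eigenvector w with (A-λI)w=v is (0,1).
General solution: e^(-3t)[C_1·v + C_2·(t·v + w)].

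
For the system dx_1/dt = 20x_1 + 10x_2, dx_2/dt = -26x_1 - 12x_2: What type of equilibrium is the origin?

unstable spiral

A = [[20,10],[-26,-12]]; det(A-λI) = λ^2 - 8λ + 20.
λ = 4 ± 2i: positive real part.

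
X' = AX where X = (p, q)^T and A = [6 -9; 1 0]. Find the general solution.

Coefficient matrix A = [[6, -9], [1, 0]].
Characteristic polynomial det(A - λI) = λ^2 - 6λ + 9 = 0.
Single eigenvalue λ = 3 with algebraic multiplicity 2.
Eigenvector v = (3,1); generalized eigenvector w with (A-λI)w=v is (1,0).
General solution: e^(3t)[K_1·v + K_2·(t·v + w)].

p(t) = 3K_1e^(3t) + 3K_2te^(3t) + K_2e^(3t), q(t) = K_1e^(3t) + K_2te^(3t)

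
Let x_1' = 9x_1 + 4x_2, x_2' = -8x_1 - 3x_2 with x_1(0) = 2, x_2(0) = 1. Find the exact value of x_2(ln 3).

-1197

A = [[9,4],[-8,-3]]; eigenvalues λ = 1, 5.
Eigenvectors: (1,-2) for λ=1, (-1,1) for λ=5.
From the initial condition, c_1 = -3, c_2 = -5.
x_2(ln 3) = (-3)(3^1)(-2) + (-5)(3^5)(1) = -1197.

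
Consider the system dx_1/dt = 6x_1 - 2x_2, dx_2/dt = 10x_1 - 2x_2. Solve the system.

x_1(t) = c_1e^(2t)sin(2t) - c_2e^(2t)cos(2t), x_2(t) = 2c_1e^(2t)sin(2t) - c_1e^(2t)cos(2t) - c_2e^(2t)sin(2t) - 2c_2e^(2t)cos(2t)

Coefficient matrix A = [[6, -2], [10, -2]].
Characteristic polynomial det(A - λI) = λ^2 - 4λ + 8 = 0.
Eigenvalues λ = 2 ± 2i (complex conjugate pair).
For λ=2+2i: an eigenvector is (0,-1) - i(1,2) = (0 - i, -1 - 2i).
A real fundamental pair from Re and Im of e^((2+2i)t)v: X_1 = e^(2t)(cos(2t)·(0,-1) + sin(2t)·(1,2)), X_2 = e^(2t)(sin(2t)·(0,-1) - cos(2t)·(1,2)).
General solution: c_1X_1 + c_2X_2.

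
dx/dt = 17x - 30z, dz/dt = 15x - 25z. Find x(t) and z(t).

x(t) = K_1e^(-4t)sin(3t) + 3K_1e^(-4t)cos(3t) + 3K_2e^(-4t)sin(3t) - K_2e^(-4t)cos(3t), z(t) = K_1e^(-4t)sin(3t) + 2K_1e^(-4t)cos(3t) + 2K_2e^(-4t)sin(3t) - K_2e^(-4t)cos(3t)

Coefficient matrix A = [[17, -30], [15, -25]].
Characteristic polynomial det(A - λI) = λ^2 + 8λ + 25 = 0.
Eigenvalues λ = -4 ± 3i (complex conjugate pair).
For λ=-4+3i: an eigenvector is (3,2) - i(1,1) = (3 - i, 2 - i).
A real fundamental pair from Re and Im of e^((-4+3i)t)v: X_1 = e^(-4t)(cos(3t)·(3,2) + sin(3t)·(1,1)), X_2 = e^(-4t)(sin(3t)·(3,2) - cos(3t)·(1,1)).
General solution: K_1X_1 + K_2X_2.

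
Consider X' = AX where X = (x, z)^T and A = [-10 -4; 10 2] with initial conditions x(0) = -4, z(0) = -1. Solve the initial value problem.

x(t) = 14e^(-4t)sin(2t) - 4e^(-4t)cos(2t), z(t) = -23e^(-4t)sin(2t) - e^(-4t)cos(2t)

Coefficient matrix A = [[-10, -4], [10, 2]].
Characteristic polynomial det(A - λI) = λ^2 + 8λ + 20 = 0.
Eigenvalues λ = -4 ± 2i (complex conjugate pair).
For λ=-4+2i: an eigenvector is (1,-2) - i(1,-1) = (1 - i, -2 + i).
A real fundamental pair from Re and Im of e^((-4+2i)t)v: X_1 = e^(-4t)(cos(2t)·(1,-2) + sin(2t)·(1,-1)), X_2 = e^(-4t)(sin(2t)·(1,-2) - cos(2t)·(1,-1)).
General solution: K_1X_1 + K_2X_2.
Applying x(0)=-4, z(0)=-1 gives K_1=5, K_2=9.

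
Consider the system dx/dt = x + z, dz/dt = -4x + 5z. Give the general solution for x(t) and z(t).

Coefficient matrix A = [[1, 1], [-4, 5]].
Characteristic polynomial det(A - λI) = λ^2 - 6λ + 9 = 0.
Single eigenvalue λ = 3 with algebraic multiplicity 2.
Eigenvector v = (-1,-2); generalized eigenvector w with (A-λI)w=v is (2,3).
General solution: e^(3t)[c_1·v + c_2·(t·v + w)].

x(t) = -c_1e^(3t) - c_2te^(3t) + 2c_2e^(3t), z(t) = -2c_1e^(3t) - 2c_2te^(3t) + 3c_2e^(3t)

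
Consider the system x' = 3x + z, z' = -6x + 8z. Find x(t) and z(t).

x(t) = K_1e^(6t) + K_2e^(5t), z(t) = 3K_1e^(6t) + 2K_2e^(5t)

Coefficient matrix A = [[3, 1], [-6, 8]].
Characteristic polynomial det(A - λI) = λ^2 - 11λ + 30 = 0.
Eigenvalues λ = 6, 5.
For λ=6: (A-λI) row 1 is [-3, 1], so an eigenvector is (1, 3).
For λ=5: (A-λI) row 1 is [-2, 1], so an eigenvector is (1, 2).
General solution: K_1e^(6t)(1,3) + K_2e^(5t)(1,2).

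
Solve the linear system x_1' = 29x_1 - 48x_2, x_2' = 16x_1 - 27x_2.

Coefficient matrix A = [[29, -48], [16, -27]].
Characteristic polynomial det(A - λI) = λ^2 - 2λ - 15 = 0.
Eigenvalues λ = 5, -3.
For λ=5: (A-λI) row 1 is [24, -48], so an eigenvector is (-2, -1).
For λ=-3: (A-λI) row 1 is [32, -48], so an eigenvector is (3, 2).
General solution: K_1e^(5t)(-2,-1) + K_2e^(-3t)(3,2).

x_1(t) = -2K_1e^(5t) + 3K_2e^(-3t), x_2(t) = -K_1e^(5t) + 2K_2e^(-3t)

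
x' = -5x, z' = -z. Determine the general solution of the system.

x(t) = C_2e^(-5t), z(t) = -C_1e^(-t)

Coefficient matrix A = [[-5, 0], [0, -1]].
Characteristic polynomial det(A - λI) = λ^2 + 6λ + 5 = 0.
Eigenvalues λ = -1, -5.
For λ=-1: (A-λI) row 1 is [-4, 0], so an eigenvector is (0, -1).
For λ=-5: (A-λI) row 2 is [0, 4], so an eigenvector is (1, 0).
General solution: C_1e^(-t)(0,-1) + C_2e^(-5t)(1,0).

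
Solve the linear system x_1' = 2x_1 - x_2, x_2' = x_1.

x_1(t) = K_1e^(t) + K_2te^(t), x_2(t) = K_1e^(t) + K_2te^(t) - K_2e^(t)

Coefficient matrix A = [[2, -1], [1, 0]].
Characteristic polynomial det(A - λI) = λ^2 - 2λ + 1 = 0.
Single eigenvalue λ = 1 with algebraic multiplicity 2.
Eigenvector v = (1,1); generalized eigenvector w with (A-λI)w=v is (0,-1).
General solution: e^(t)[K_1·v + K_2·(t·v + w)].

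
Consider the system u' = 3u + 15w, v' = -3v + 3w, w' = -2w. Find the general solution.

u(t) = K_2e^(3t) - 3K_3e^(-2t), v(t) = K_1e^(-3t) + 3K_3e^(-2t), w(t) = K_3e^(-2t)

Coefficient matrix A = [[3, 0, 15], [0, -3, 3], [0, 0, -2]].
det(A - λI) = 0 gives eigenvalues λ = -3, 3, -2.
For λ=-3: eigenvector (0,1,0).
For λ=3: eigenvector (1,0,0).
For λ=-2: eigenvector (-3,3,1).
General solution: K_1e^(-3t)(0,1,0) + K_2e^(3t)(1,0,0) + K_3e^(-2t)(-3,3,1).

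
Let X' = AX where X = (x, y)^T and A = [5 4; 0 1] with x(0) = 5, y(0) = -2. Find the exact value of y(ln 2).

-4

A = [[5,4],[0,1]]; eigenvalues λ = 5, 1.
Eigenvectors: (-1,0) for λ=5, (-1,1) for λ=1.
From the initial condition, c_1 = -3, c_2 = -2.
y(ln 2) = (-3)(2^5)(0) + (-2)(2^1)(1) = -4.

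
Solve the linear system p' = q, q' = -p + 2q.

Coefficient matrix A = [[0, 1], [-1, 2]].
Characteristic polynomial det(A - λI) = λ^2 - 2λ + 1 = 0.
Single eigenvalue λ = 1 with algebraic multiplicity 2.
Eigenvector v = (1,1); generalized eigenvector w with (A-λI)w=v is (-1,0).
General solution: e^(t)[c_1·v + c_2·(t·v + w)].

p(t) = c_1e^(t) + c_2te^(t) - c_2e^(t), q(t) = c_1e^(t) + c_2te^(t)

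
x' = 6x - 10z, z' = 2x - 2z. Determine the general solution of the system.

Coefficient matrix A = [[6, -10], [2, -2]].
Characteristic polynomial det(A - λI) = λ^2 - 4λ + 8 = 0.
Eigenvalues λ = 2 ± 2i (complex conjugate pair).
For λ=2+2i: an eigenvector is (-2,-1) - i(1,0) = (-2 - i, -1).
A real fundamental pair from Re and Im of e^((2+2i)t)v: X_1 = e^(2t)(cos(2t)·(-2,-1) + sin(2t)·(1,0)), X_2 = e^(2t)(sin(2t)·(-2,-1) - cos(2t)·(1,0)).
General solution: K_1X_1 + K_2X_2.

x(t) = K_1e^(2t)sin(2t) - 2K_1e^(2t)cos(2t) - 2K_2e^(2t)sin(2t) - K_2e^(2t)cos(2t), z(t) = -K_1e^(2t)cos(2t) - K_2e^(2t)sin(2t)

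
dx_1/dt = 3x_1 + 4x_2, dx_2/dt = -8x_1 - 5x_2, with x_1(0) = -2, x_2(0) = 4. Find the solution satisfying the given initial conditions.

Coefficient matrix A = [[3, 4], [-8, -5]].
Characteristic polynomial det(A - λI) = λ^2 + 2λ + 17 = 0.
Eigenvalues λ = -1 ± 4i (complex conjugate pair).
For λ=-1+4i: an eigenvector is (0,1) - i(1,-1) = (0 - i, 1 + i).
A real fundamental pair from Re and Im of e^((-1+4i)t)v: X_1 = e^(-t)(cos(4t)·(0,1) + sin(4t)·(1,-1)), X_2 = e^(-t)(sin(4t)·(0,1) - cos(4t)·(1,-1)).
General solution: C_1X_1 + C_2X_2.
Applying x_1(0)=-2, x_2(0)=4 gives C_1=2, C_2=2.

x_1(t) = 2e^(-t)sin(4t) - 2e^(-t)cos(4t), x_2(t) = 4e^(-t)cos(4t)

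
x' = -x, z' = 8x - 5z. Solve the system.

x(t) = -C_1e^(-t), z(t) = -2C_1e^(-t) - C_2e^(-5t)

Coefficient matrix A = [[-1, 0], [8, -5]].
Characteristic polynomial det(A - λI) = λ^2 + 6λ + 5 = 0.
Eigenvalues λ = -1, -5.
For λ=-1: (A-λI) row 2 is [8, -4], so an eigenvector is (-1, -2).
For λ=-5: (A-λI) row 1 is [4, 0], so an eigenvector is (0, -1).
General solution: C_1e^(-t)(-1,-2) + C_2e^(-5t)(0,-1).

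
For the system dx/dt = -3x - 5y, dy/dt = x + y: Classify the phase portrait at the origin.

A = [[-3,-5],[1,1]]; det(A-λI) = λ^2 + 2λ + 2.
λ = -1 ± i: negative real part.

stable spiral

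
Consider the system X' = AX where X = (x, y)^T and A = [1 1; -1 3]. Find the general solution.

Coefficient matrix A = [[1, 1], [-1, 3]].
Characteristic polynomial det(A - λI) = λ^2 - 4λ + 4 = 0.
Single eigenvalue λ = 2 with algebraic multiplicity 2.
Eigenvector v = (-1,-1); generalized eigenvector w with (A-λI)w=v is (1,0).
General solution: e^(2t)[K_1·v + K_2·(t·v + w)].

x(t) = -K_1e^(2t) - K_2te^(2t) + K_2e^(2t), y(t) = -K_1e^(2t) - K_2te^(2t)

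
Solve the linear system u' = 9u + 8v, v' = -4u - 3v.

u(t) = -C_1e^(t) + 2C_2e^(5t), v(t) = C_1e^(t) - C_2e^(5t)

Coefficient matrix A = [[9, 8], [-4, -3]].
Characteristic polynomial det(A - λI) = λ^2 - 6λ + 5 = 0.
Eigenvalues λ = 1, 5.
For λ=1: (A-λI) row 1 is [8, 8], so an eigenvector is (-1, 1).
For λ=5: (A-λI) row 1 is [4, 8], so an eigenvector is (2, -1).
General solution: C_1e^(t)(-1,1) + C_2e^(5t)(2,-1).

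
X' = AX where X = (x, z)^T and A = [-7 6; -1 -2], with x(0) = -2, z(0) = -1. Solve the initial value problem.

x(t) = -2e^(-4t), z(t) = -e^(-4t)

Coefficient matrix A = [[-7, 6], [-1, -2]].
Characteristic polynomial det(A - λI) = λ^2 + 9λ + 20 = 0.
Eigenvalues λ = -5, -4.
For λ=-5: (A-λI) row 1 is [-2, 6], so an eigenvector is (3, 1).
For λ=-4: (A-λI) row 1 is [-3, 6], so an eigenvector is (-2, -1).
General solution: K_1e^(-5t)(3,1) + K_2e^(-4t)(-2,-1).
Applying x(0)=-2, z(0)=-1 gives K_1=0, K_2=1.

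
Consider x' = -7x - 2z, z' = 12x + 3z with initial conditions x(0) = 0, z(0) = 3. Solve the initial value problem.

x(t) = -3e^(-t) + 3e^(-3t), z(t) = 9e^(-t) - 6e^(-3t)

Coefficient matrix A = [[-7, -2], [12, 3]].
Characteristic polynomial det(A - λI) = λ^2 + 4λ + 3 = 0.
Eigenvalues λ = -3, -1.
For λ=-3: (A-λI) row 1 is [-4, -2], so an eigenvector is (1, -2).
For λ=-1: (A-λI) row 1 is [-6, -2], so an eigenvector is (1, -3).
General solution: c_1e^(-3t)(1,-2) + c_2e^(-t)(1,-3).
Applying x(0)=0, z(0)=3 gives c_1=3, c_2=-3.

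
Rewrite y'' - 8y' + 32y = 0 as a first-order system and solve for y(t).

y(t) = K_1e^(4t)cos(4t) + K_2e^(4t)sin(4t)

Let x_1 = y, x_2 = y'. Then x_1' = x_2 and x_2' = -32x_1 + 8x_2.
A = [[0,1],[-32,8]]; det(A-λI) = λ^2 - 8λ + 32.
Eigenvalues λ = 4 ± 4i.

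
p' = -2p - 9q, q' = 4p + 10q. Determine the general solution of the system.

p(t) = 3C_1e^(4t) + 3C_2te^(4t) - 2C_2e^(4t), q(t) = -2C_1e^(4t) - 2C_2te^(4t) + C_2e^(4t)

Coefficient matrix A = [[-2, -9], [4, 10]].
Characteristic polynomial det(A - λI) = λ^2 - 8λ + 16 = 0.
Single eigenvalue λ = 4 with algebraic multiplicity 2.
Eigenvector v = (3,-2); generalized eigenvector w with (A-λI)w=v is (-2,1).
General solution: e^(4t)[C_1·v + C_2·(t·v + w)].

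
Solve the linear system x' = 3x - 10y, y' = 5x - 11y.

Coefficient matrix A = [[3, -10], [5, -11]].
Characteristic polynomial det(A - λI) = λ^2 + 8λ + 17 = 0.
Eigenvalues λ = -4 ± i (complex conjugate pair).
For λ=-4+i: an eigenvector is (-1,-1) - i(3,2) = (-1 - 3i, -1 - 2i).
A real fundamental pair from Re and Im of e^((-4+i)t)v: X_1 = e^(-4t)(cos(t)·(-1,-1) + sin(t)·(3,2)), X_2 = e^(-4t)(sin(t)·(-1,-1) - cos(t)·(3,2)).
General solution: K_1X_1 + K_2X_2.

x(t) = 3K_1e^(-4t)sin(t) - K_1e^(-4t)cos(t) - K_2e^(-4t)sin(t) - 3K_2e^(-4t)cos(t), y(t) = 2K_1e^(-4t)sin(t) - K_1e^(-4t)cos(t) - K_2e^(-4t)sin(t) - 2K_2e^(-4t)cos(t)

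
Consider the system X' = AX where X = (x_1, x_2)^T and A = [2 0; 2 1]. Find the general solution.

Coefficient matrix A = [[2, 0], [2, 1]].
Characteristic polynomial det(A - λI) = λ^2 - 3λ + 2 = 0.
Eigenvalues λ = 1, 2.
For λ=1: (A-λI) row 1 is [1, 0], so an eigenvector is (0, 1).
For λ=2: (A-λI) row 2 is [2, -1], so an eigenvector is (-1, -2).
General solution: C_1e^(t)(0,1) + C_2e^(2t)(-1,-2).

x_1(t) = -C_2e^(2t), x_2(t) = C_1e^(t) - 2C_2e^(2t)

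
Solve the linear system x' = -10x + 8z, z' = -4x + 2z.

x(t) = c_1e^(-2t) + 2c_2e^(-6t), z(t) = c_1e^(-2t) + c_2e^(-6t)

Coefficient matrix A = [[-10, 8], [-4, 2]].
Characteristic polynomial det(A - λI) = λ^2 + 8λ + 12 = 0.
Eigenvalues λ = -2, -6.
For λ=-2: (A-λI) row 1 is [-8, 8], so an eigenvector is (1, 1).
For λ=-6: (A-λI) row 1 is [-4, 8], so an eigenvector is (2, 1).
General solution: c_1e^(-2t)(1,1) + c_2e^(-6t)(2,1).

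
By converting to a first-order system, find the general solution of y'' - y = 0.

y(t) = K_1e^(t) + K_2e^(-t)

Let x_1 = y, x_2 = y'. Then x_1' = x_2 and x_2' = x_1.
A = [[0,1],[1,0]]; det(A-λI) = λ^2 - 1.
Eigenvalues λ = 1, -1 with eigenvectors (1,1), (1,-1).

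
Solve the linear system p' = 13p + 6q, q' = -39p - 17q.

p(t) = C_1e^(-2t)sin(3t) - C_1e^(-2t)cos(3t) - C_2e^(-2t)sin(3t) - C_2e^(-2t)cos(3t), q(t) = -2C_1e^(-2t)sin(3t) + 3C_1e^(-2t)cos(3t) + 3C_2e^(-2t)sin(3t) + 2C_2e^(-2t)cos(3t)

Coefficient matrix A = [[13, 6], [-39, -17]].
Characteristic polynomial det(A - λI) = λ^2 + 4λ + 13 = 0.
Eigenvalues λ = -2 ± 3i (complex conjugate pair).
For λ=-2+3i: an eigenvector is (-1,3) - i(1,-2) = (-1 - i, 3 + 2i).
A real fundamental pair from Re and Im of e^((-2+3i)t)v: X_1 = e^(-2t)(cos(3t)·(-1,3) + sin(3t)·(1,-2)), X_2 = e^(-2t)(sin(3t)·(-1,3) - cos(3t)·(1,-2)).
General solution: C_1X_1 + C_2X_2.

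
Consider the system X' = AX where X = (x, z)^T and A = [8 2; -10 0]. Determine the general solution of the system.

x(t) = -c_1e^(4t)cos(2t) - c_2e^(4t)sin(2t), z(t) = c_1e^(4t)sin(2t) + 2c_1e^(4t)cos(2t) + 2c_2e^(4t)sin(2t) - c_2e^(4t)cos(2t)

Coefficient matrix A = [[8, 2], [-10, 0]].
Characteristic polynomial det(A - λI) = λ^2 - 8λ + 20 = 0.
Eigenvalues λ = 4 ± 2i (complex conjugate pair).
For λ=4+2i: an eigenvector is (-1,2) - i(0,1) = (-1, 2 - i).
A real fundamental pair from Re and Im of e^((4+2i)t)v: X_1 = e^(4t)(cos(2t)·(-1,2) + sin(2t)·(0,1)), X_2 = e^(4t)(sin(2t)·(-1,2) - cos(2t)·(0,1)).
General solution: c_1X_1 + c_2X_2.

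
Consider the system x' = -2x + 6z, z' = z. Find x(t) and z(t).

x(t) = -C_1e^(-2t) + 2C_2e^(t), z(t) = C_2e^(t)

Coefficient matrix A = [[-2, 6], [0, 1]].
Characteristic polynomial det(A - λI) = λ^2 + λ - 2 = 0.
Eigenvalues λ = -2, 1.
For λ=-2: (A-λI) row 1 is [0, 6], so an eigenvector is (-1, 0).
For λ=1: (A-λI) row 1 is [-3, 6], so an eigenvector is (2, 1).
General solution: C_1e^(-2t)(-1,0) + C_2e^(t)(2,1).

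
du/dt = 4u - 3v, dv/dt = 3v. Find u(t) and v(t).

u(t) = C_1e^(4t) + 3C_2e^(3t), v(t) = C_2e^(3t)

Coefficient matrix A = [[4, -3], [0, 3]].
Characteristic polynomial det(A - λI) = λ^2 - 7λ + 12 = 0.
Eigenvalues λ = 4, 3.
For λ=4: (A-λI) row 1 is [0, -3], so an eigenvector is (1, 0).
For λ=3: (A-λI) row 1 is [1, -3], so an eigenvector is (3, 1).
General solution: C_1e^(4t)(1,0) + C_2e^(3t)(3,1).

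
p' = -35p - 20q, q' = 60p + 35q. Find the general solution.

Coefficient matrix A = [[-35, -20], [60, 35]].
Characteristic polynomial det(A - λI) = λ^2 - 25 = 0.
Eigenvalues λ = 5, -5.
For λ=5: (A-λI) row 1 is [-40, -20], so an eigenvector is (-1, 2).
For λ=-5: (A-λI) row 1 is [-30, -20], so an eigenvector is (-2, 3).
General solution: K_1e^(5t)(-1,2) + K_2e^(-5t)(-2,3).

p(t) = -K_1e^(5t) - 2K_2e^(-5t), q(t) = 2K_1e^(5t) + 3K_2e^(-5t)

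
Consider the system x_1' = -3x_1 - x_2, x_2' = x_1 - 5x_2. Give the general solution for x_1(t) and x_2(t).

x_1(t) = K_1e^(-4t) + K_2te^(-4t), x_2(t) = K_1e^(-4t) + K_2te^(-4t) - K_2e^(-4t)

Coefficient matrix A = [[-3, -1], [1, -5]].
Characteristic polynomial det(A - λI) = λ^2 + 8λ + 16 = 0.
Single eigenvalue λ = -4 with algebraic multiplicity 2.
Eigenvector v = (1,1); generalized eigenvector w with (A-λI)w=v is (0,-1).
General solution: e^(-4t)[K_1·v + K_2·(t·v + w)].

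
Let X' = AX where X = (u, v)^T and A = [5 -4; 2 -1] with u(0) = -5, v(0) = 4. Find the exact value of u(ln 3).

-447

A = [[5,-4],[2,-1]]; eigenvalues λ = 3, 1.
Eigenvectors: (2,1) for λ=3, (1,1) for λ=1.
From the initial condition, c_1 = -9, c_2 = 13.
u(ln 3) = (-9)(3^3)(2) + (13)(3^1)(1) = -447.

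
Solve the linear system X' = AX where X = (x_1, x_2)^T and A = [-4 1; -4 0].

x_1(t) = -C_1e^(-2t) - C_2te^(-2t) + 2C_2e^(-2t), x_2(t) = -2C_1e^(-2t) - 2C_2te^(-2t) + 3C_2e^(-2t)

Coefficient matrix A = [[-4, 1], [-4, 0]].
Characteristic polynomial det(A - λI) = λ^2 + 4λ + 4 = 0.
Single eigenvalue λ = -2 with algebraic multiplicity 2.
Eigenvector v = (-1,-2); generalized eigenvector w with (A-λI)w=v is (2,3).
General solution: e^(-2t)[C_1·v + C_2·(t·v + w)].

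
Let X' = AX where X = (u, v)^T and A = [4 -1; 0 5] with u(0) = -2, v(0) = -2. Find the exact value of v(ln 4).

A = [[4,-1],[0,5]]; eigenvalues λ = 5, 4.
Eigenvectors: (-1,1) for λ=5, (1,0) for λ=4.
From the initial condition, c_1 = -2, c_2 = -4.
v(ln 4) = (-2)(4^5)(1) + (-4)(4^4)(0) = -2048.

-2048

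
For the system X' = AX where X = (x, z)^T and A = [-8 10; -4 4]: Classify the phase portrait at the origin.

A = [[-8,10],[-4,4]]; det(A-λI) = λ^2 + 4λ + 8.
λ = -2 ± 2i: negative real part.

stable spiral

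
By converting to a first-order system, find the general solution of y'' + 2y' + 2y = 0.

Let x_1 = y, x_2 = y'. Then x_1' = x_2 and x_2' = -2x_1 - 2x_2.
A = [[0,1],[-2,-2]]; det(A-λI) = λ^2 + 2λ + 2.
Eigenvalues λ = -1 ± i.

y(t) = K_1e^(-t)cos(t) + K_2e^(-t)sin(t)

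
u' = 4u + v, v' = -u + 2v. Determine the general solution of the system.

Coefficient matrix A = [[4, 1], [-1, 2]].
Characteristic polynomial det(A - λI) = λ^2 - 6λ + 9 = 0.
Single eigenvalue λ = 3 with algebraic multiplicity 2.
Eigenvector v = (1,-1); generalized eigenvector w with (A-λI)w=v is (2,-1).
General solution: e^(3t)[c_1·v + c_2·(t·v + w)].

u(t) = c_1e^(3t) + c_2te^(3t) + 2c_2e^(3t), v(t) = -c_1e^(3t) - c_2te^(3t) - c_2e^(3t)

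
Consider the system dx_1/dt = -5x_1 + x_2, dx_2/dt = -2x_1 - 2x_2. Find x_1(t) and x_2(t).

Coefficient matrix A = [[-5, 1], [-2, -2]].
Characteristic polynomial det(A - λI) = λ^2 + 7λ + 12 = 0.
Eigenvalues λ = -4, -3.
For λ=-4: (A-λI) row 1 is [-1, 1], so an eigenvector is (1, 1).
For λ=-3: (A-λI) row 1 is [-2, 1], so an eigenvector is (1, 2).
General solution: C_1e^(-4t)(1,1) + C_2e^(-3t)(1,2).

x_1(t) = C_1e^(-4t) + C_2e^(-3t), x_2(t) = C_1e^(-4t) + 2C_2e^(-3t)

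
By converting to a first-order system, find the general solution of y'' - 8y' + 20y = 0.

Let x_1 = y, x_2 = y'. Then x_1' = x_2 and x_2' = -20x_1 + 8x_2.
A = [[0,1],[-20,8]]; det(A-λI) = λ^2 - 8λ + 20.
Eigenvalues λ = 4 ± 2i.

y(t) = C_1e^(4t)cos(2t) + C_2e^(4t)sin(2t)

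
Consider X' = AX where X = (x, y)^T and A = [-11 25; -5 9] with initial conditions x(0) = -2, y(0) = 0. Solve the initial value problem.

Coefficient matrix A = [[-11, 25], [-5, 9]].
Characteristic polynomial det(A - λI) = λ^2 + 2λ + 26 = 0.
Eigenvalues λ = -1 ± 5i (complex conjugate pair).
For λ=-1+5i: an eigenvector is (-1,0) - i(2,1) = (-1 - 2i, 0 - i).
A real fundamental pair from Re and Im of e^((-1+5i)t)v: X_1 = e^(-t)(cos(5t)·(-1,0) + sin(5t)·(2,1)), X_2 = e^(-t)(sin(5t)·(-1,0) - cos(5t)·(2,1)).
General solution: C_1X_1 + C_2X_2.
Applying x(0)=-2, y(0)=0 gives C_1=2, C_2=0.

x(t) = 4e^(-t)sin(5t) - 2e^(-t)cos(5t), y(t) = 2e^(-t)sin(5t)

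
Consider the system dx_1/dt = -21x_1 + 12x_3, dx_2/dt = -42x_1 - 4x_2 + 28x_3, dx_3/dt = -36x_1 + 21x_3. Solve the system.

x_1(t) = C_1e^(3t) - 2C_3e^(-3t), x_2(t) = 2C_1e^(3t) + C_2e^(-4t), x_3(t) = 2C_1e^(3t) - 3C_3e^(-3t)

Coefficient matrix A = [[-21, 0, 12], [-42, -4, 28], [-36, 0, 21]].
det(A - λI) = 0 gives eigenvalues λ = 3, -4, -3.
For λ=3: eigenvector (1,2,2).
For λ=-4: eigenvector (0,1,0).
For λ=-3: eigenvector (-2,0,-3).
General solution: C_1e^(3t)(1,2,2) + C_2e^(-4t)(0,1,0) + C_3e^(-3t)(-2,0,-3).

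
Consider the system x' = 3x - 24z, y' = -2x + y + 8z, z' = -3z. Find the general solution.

x(t) = K_1e^(3t) + 4K_3e^(-3t), y(t) = -K_1e^(3t) + K_2e^(t), z(t) = K_3e^(-3t)

Coefficient matrix A = [[3, 0, -24], [-2, 1, 8], [0, 0, -3]].
det(A - λI) = 0 gives eigenvalues λ = 3, 1, -3.
For λ=3: eigenvector (1,-1,0).
For λ=1: eigenvector (0,1,0).
For λ=-3: eigenvector (4,0,1).
General solution: K_1e^(3t)(1,-1,0) + K_2e^(t)(0,1,0) + K_3e^(-3t)(4,0,1).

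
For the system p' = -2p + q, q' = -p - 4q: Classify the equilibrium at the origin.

A = [[-2,1],[-1,-4]]; det(A-λI) = λ^2 + 6λ + 9.
repeated λ = -3 with a single eigenvector.

stable improper node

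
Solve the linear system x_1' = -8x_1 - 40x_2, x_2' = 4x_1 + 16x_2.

Coefficient matrix A = [[-8, -40], [4, 16]].
Characteristic polynomial det(A - λI) = λ^2 - 8λ + 32 = 0.
Eigenvalues λ = 4 ± 4i (complex conjugate pair).
For λ=4+4i: an eigenvector is (-1,0) - i(3,-1) = (-1 - 3i, 0 + i).
A real fundamental pair from Re and Im of e^((4+4i)t)v: X_1 = e^(4t)(cos(4t)·(-1,0) + sin(4t)·(3,-1)), X_2 = e^(4t)(sin(4t)·(-1,0) - cos(4t)·(3,-1)).
General solution: K_1X_1 + K_2X_2.

x_1(t) = 3K_1e^(4t)sin(4t) - K_1e^(4t)cos(4t) - K_2e^(4t)sin(4t) - 3K_2e^(4t)cos(4t), x_2(t) = -K_1e^(4t)sin(4t) + K_2e^(4t)cos(4t)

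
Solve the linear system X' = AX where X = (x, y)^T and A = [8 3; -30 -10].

x(t) = K_1e^(-t)sin(3t) - K_2e^(-t)cos(3t), y(t) = -3K_1e^(-t)sin(3t) + K_1e^(-t)cos(3t) + K_2e^(-t)sin(3t) + 3K_2e^(-t)cos(3t)

Coefficient matrix A = [[8, 3], [-30, -10]].
Characteristic polynomial det(A - λI) = λ^2 + 2λ + 10 = 0.
Eigenvalues λ = -1 ± 3i (complex conjugate pair).
For λ=-1+3i: an eigenvector is (0,1) - i(1,-3) = (0 - i, 1 + 3i).
A real fundamental pair from Re and Im of e^((-1+3i)t)v: X_1 = e^(-t)(cos(3t)·(0,1) + sin(3t)·(1,-3)), X_2 = e^(-t)(sin(3t)·(0,1) - cos(3t)·(1,-3)).
General solution: K_1X_1 + K_2X_2.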